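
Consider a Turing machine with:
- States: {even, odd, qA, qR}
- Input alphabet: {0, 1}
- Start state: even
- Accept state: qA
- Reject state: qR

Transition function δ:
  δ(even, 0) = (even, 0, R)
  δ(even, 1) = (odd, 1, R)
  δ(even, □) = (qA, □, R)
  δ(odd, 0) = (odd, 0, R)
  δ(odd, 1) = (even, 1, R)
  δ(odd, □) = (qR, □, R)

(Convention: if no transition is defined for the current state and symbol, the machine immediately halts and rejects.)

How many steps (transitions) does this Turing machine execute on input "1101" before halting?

Execution trace:
Initial: [even]1101
Step 1: δ(even, 1) = (odd, 1, R) → 1[odd]101
Step 2: δ(odd, 1) = (even, 1, R) → 11[even]01
Step 3: δ(even, 0) = (even, 0, R) → 110[even]1
Step 4: δ(even, 1) = (odd, 1, R) → 1101[odd]□
Step 5: δ(odd, □) = (qR, □, R) → 1101□[qR]□

The machine reaches the reject state qR and halts.

The machine executed 5 steps before halting.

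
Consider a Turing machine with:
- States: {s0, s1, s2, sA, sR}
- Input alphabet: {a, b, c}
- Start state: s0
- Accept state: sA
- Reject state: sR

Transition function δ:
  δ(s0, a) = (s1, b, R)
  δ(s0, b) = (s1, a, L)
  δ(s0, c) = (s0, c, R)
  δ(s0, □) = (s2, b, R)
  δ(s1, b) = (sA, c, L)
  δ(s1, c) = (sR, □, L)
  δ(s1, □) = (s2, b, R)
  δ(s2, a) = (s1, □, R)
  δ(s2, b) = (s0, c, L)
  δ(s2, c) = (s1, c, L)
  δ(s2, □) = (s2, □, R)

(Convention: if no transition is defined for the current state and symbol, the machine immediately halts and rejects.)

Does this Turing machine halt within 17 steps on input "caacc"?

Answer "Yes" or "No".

Execution trace:
Initial: [s0]caacc
Step 1: δ(s0, c) = (s0, c, R) → c[s0]aacc
Step 2: δ(s0, a) = (s1, b, R) → cb[s1]acc

No transition is defined for δ(s1, a). By convention the machine halts and rejects.
The machine halted after 2 steps (within the 17-step bound).

Answer: Yes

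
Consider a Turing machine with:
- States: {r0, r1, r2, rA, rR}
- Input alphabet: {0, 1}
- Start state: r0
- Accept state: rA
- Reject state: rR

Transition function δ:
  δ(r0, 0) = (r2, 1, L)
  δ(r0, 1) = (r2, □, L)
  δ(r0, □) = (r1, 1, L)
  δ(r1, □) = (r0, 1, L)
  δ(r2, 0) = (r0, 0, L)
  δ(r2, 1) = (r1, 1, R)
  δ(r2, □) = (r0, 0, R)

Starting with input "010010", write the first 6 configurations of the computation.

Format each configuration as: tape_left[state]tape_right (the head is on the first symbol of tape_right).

Transitions applied:
Step 1: δ(r0, 0) = (r2, 1, L)
Step 2: δ(r2, □) = (r0, 0, R)
Step 3: δ(r0, 1) = (r2, □, L)
Step 4: δ(r2, 0) = (r0, 0, L)
Step 5: δ(r0, □) = (r1, 1, L)

The first 6 configurations are:
[r0]010010 ⊢ [r2]□110010 ⊢ 0[r0]110010 ⊢ [r2]0□10010 ⊢ [r0]□0□10010 ⊢ [r1]□10□10010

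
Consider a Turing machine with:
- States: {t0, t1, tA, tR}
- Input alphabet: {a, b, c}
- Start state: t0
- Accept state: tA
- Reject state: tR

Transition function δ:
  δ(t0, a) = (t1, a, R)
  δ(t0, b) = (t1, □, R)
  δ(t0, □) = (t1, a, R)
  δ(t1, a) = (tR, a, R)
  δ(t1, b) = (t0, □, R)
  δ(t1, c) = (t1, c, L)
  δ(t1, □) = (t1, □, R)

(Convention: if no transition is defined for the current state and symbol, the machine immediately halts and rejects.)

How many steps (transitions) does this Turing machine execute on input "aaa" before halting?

Execution trace:
Initial: [t0]aaa
Step 1: δ(t0, a) = (t1, a, R) → a[t1]aa
Step 2: δ(t1, a) = (tR, a, R) → aa[tR]a

The machine reaches the reject state tR and halts.

The machine executed 2 steps before halting.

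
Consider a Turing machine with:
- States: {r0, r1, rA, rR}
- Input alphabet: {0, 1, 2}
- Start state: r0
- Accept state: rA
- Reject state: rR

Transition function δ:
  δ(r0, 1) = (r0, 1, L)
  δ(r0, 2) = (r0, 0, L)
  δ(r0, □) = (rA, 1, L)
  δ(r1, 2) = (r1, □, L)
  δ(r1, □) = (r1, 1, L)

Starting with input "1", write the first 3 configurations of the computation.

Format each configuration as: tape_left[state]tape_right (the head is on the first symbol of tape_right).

Transitions applied:
Step 1: δ(r0, 1) = (r0, 1, L)
Step 2: δ(r0, □) = (rA, 1, L)

The first 3 configurations are:
[r0]1 ⊢ [r0]□1 ⊢ [rA]□11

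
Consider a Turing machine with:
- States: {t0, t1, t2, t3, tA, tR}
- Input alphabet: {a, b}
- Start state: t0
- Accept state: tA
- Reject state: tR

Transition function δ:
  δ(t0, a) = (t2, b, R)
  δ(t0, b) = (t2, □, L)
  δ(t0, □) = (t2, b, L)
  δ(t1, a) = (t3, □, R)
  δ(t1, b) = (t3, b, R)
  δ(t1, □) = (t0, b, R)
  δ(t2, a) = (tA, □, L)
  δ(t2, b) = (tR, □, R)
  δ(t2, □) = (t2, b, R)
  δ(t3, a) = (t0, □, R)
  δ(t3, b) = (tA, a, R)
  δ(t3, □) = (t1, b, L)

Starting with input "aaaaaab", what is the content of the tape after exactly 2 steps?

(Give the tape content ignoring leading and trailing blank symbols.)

Execution trace:
Initial: [t0]aaaaaab
Step 1: δ(t0, a) = (t2, b, R) → b[t2]aaaaab
Step 2: δ(t2, a) = (tA, □, L) → [tA]b□aaaab

The machine reaches the accept state tA and halts.

After 2 steps, the tape (ignoring leading/trailing blanks) is: b□aaaab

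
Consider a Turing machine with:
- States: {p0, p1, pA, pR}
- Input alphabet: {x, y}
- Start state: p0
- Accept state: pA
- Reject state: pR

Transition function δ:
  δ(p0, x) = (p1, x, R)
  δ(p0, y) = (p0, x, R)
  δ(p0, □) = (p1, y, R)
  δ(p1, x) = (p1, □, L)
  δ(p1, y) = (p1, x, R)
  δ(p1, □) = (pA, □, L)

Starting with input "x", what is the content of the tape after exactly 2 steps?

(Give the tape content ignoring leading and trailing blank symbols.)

Execution trace:
Initial: [p0]x
Step 1: δ(p0, x) = (p1, x, R) → x[p1]□
Step 2: δ(p1, □) = (pA, □, L) → [pA]x□

The machine reaches the accept state pA and halts.

After 2 steps, the tape (ignoring leading/trailing blanks) is: x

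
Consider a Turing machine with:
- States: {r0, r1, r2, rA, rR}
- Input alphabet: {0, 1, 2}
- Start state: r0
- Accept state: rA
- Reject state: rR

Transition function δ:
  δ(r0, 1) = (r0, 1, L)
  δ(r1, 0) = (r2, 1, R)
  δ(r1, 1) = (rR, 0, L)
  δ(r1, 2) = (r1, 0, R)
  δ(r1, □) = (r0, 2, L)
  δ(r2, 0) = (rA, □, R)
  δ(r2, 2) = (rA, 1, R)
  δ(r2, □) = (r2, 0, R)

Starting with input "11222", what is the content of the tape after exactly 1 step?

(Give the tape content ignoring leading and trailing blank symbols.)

Execution trace:
Initial: [r0]11222
Step 1: δ(r0, 1) = (r0, 1, L) → [r0]□11222

No transition is defined for δ(r0, □). By convention the machine halts and rejects.

After 1 step, the tape (ignoring leading/trailing blanks) is: 11222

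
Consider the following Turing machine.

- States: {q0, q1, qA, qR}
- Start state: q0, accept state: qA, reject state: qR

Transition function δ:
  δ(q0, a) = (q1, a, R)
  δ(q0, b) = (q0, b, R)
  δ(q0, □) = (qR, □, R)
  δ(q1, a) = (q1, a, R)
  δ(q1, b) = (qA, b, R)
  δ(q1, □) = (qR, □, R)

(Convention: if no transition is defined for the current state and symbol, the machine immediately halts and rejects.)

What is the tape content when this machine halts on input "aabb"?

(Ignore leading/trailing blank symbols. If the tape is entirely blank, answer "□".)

Execution trace:
Initial: [q0]aabb
Step 1: δ(q0, a) = (q1, a, R) → a[q1]abb
Step 2: δ(q1, a) = (q1, a, R) → aa[q1]bb
Step 3: δ(q1, b) = (qA, b, R) → aab[qA]b

The machine reaches the accept state qA and halts.

Final tape (ignoring leading/trailing blanks): aabb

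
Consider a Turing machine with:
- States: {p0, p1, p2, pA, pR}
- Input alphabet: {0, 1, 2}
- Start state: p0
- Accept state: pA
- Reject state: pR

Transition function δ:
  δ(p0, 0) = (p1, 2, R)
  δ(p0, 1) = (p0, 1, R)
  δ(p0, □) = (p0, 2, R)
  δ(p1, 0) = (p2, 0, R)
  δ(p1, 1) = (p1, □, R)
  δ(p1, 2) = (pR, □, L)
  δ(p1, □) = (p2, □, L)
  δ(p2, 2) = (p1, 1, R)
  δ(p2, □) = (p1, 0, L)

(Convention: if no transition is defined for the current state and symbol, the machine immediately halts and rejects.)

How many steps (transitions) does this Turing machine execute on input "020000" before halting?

Execution trace:
Initial: [p0]020000
Step 1: δ(p0, 0) = (p1, 2, R) → 2[p1]20000
Step 2: δ(p1, 2) = (pR, □, L) → [pR]2□0000

The machine reaches the reject state pR and halts.

The machine executed 2 steps before halting.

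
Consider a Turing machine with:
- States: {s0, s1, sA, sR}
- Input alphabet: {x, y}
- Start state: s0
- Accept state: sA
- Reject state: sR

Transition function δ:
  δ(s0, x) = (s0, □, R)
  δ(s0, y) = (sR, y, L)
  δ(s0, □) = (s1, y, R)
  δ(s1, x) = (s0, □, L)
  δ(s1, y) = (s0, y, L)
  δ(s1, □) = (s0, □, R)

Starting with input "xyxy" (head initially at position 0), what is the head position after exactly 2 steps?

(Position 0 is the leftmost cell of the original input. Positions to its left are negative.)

Execution trace (head position shown):
Step 0: [s0]xyxy  (head at position 0)
Step 1: move right → □[s0]yxy  (head at position 1)
Step 2: move left → [sR]□yxy  (head at position 0)

After 2 steps, the head is at position 0.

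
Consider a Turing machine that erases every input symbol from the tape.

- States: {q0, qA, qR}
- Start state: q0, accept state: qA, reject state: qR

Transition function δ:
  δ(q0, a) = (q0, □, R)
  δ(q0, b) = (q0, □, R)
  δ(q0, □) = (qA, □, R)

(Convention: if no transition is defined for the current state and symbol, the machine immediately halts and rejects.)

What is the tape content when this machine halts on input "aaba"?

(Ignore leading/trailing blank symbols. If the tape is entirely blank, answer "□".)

Execution trace:
Initial: [q0]aaba
Step 1: δ(q0, a) = (q0, □, R) → □[q0]aba
Step 2: δ(q0, a) = (q0, □, R) → □□[q0]ba
Step 3: δ(q0, b) = (q0, □, R) → □□□[q0]a
Step 4: δ(q0, a) = (q0, □, R) → □□□□[q0]□
Step 5: δ(q0, □) = (qA, □, R) → □□□□□[qA]□

The machine reaches the accept state qA and halts.

Final tape (ignoring leading/trailing blanks): □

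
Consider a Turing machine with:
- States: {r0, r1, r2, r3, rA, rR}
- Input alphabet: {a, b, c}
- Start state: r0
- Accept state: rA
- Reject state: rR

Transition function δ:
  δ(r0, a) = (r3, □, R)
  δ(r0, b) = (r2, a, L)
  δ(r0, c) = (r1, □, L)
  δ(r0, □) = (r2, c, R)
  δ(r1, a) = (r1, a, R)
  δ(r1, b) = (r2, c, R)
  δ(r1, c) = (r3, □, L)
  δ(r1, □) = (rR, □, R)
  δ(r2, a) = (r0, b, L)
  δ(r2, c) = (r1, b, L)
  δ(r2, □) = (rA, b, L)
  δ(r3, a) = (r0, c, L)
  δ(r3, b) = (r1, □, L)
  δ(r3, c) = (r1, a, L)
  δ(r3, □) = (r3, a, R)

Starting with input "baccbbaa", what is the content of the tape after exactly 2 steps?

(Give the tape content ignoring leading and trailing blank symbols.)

Execution trace:
Initial: [r0]baccbbaa
Step 1: δ(r0, b) = (r2, a, L) → [r2]□aaccbbaa
Step 2: δ(r2, □) = (rA, b, L) → [rA]□baaccbbaa

The machine reaches the accept state rA and halts.

After 2 steps, the tape (ignoring leading/trailing blanks) is: baaccbbaa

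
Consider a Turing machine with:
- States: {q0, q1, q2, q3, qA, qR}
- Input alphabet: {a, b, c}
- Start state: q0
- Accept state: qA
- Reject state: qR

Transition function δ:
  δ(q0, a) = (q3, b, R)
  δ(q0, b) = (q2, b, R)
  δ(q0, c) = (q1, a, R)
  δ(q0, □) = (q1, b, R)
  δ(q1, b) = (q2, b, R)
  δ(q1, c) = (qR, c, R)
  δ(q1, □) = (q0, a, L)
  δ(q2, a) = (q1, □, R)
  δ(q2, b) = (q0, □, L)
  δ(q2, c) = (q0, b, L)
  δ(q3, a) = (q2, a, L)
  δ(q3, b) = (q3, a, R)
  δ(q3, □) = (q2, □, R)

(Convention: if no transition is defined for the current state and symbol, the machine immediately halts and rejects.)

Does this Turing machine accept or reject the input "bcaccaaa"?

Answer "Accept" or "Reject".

Execution trace:
Initial: [q0]bcaccaaa
Step 1: δ(q0, b) = (q2, b, R) → b[q2]caccaaa
Step 2: δ(q2, c) = (q0, b, L) → [q0]bbaccaaa
Step 3: δ(q0, b) = (q2, b, R) → b[q2]baccaaa
Step 4: δ(q2, b) = (q0, □, L) → [q0]b□accaaa
Step 5: δ(q0, b) = (q2, b, R) → b[q2]□accaaa

No transition is defined for δ(q2, □). By convention the machine halts and rejects.

Answer: Reject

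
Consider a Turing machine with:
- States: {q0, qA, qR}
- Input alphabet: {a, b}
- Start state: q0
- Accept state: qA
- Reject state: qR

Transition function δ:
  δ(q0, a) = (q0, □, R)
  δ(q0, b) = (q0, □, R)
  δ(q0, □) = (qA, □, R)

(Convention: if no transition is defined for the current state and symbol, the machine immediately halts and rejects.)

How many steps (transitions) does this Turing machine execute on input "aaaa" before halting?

Execution trace:
Initial: [q0]aaaa
Step 1: δ(q0, a) = (q0, □, R) → □[q0]aaa
Step 2: δ(q0, a) = (q0, □, R) → □□[q0]aa
Step 3: δ(q0, a) = (q0, □, R) → □□□[q0]a
Step 4: δ(q0, a) = (q0, □, R) → □□□□[q0]□
Step 5: δ(q0, □) = (qA, □, R) → □□□□□[qA]□

The machine reaches the accept state qA and halts.

The machine executed 5 steps before halting.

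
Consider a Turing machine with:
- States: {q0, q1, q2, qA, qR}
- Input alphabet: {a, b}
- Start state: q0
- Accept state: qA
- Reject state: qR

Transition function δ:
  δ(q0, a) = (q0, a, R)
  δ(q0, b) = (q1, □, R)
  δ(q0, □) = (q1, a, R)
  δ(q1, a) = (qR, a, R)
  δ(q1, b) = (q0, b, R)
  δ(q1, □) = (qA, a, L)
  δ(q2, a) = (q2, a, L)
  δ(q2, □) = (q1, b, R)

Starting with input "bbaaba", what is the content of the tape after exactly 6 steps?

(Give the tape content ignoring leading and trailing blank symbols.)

Execution trace:
Initial: [q0]bbaaba
Step 1: δ(q0, b) = (q1, □, R) → □[q1]baaba
Step 2: δ(q1, b) = (q0, b, R) → □b[q0]aaba
Step 3: δ(q0, a) = (q0, a, R) → □ba[q0]aba
Step 4: δ(q0, a) = (q0, a, R) → □baa[q0]ba
Step 5: δ(q0, b) = (q1, □, R) → □baa□[q1]a
Step 6: δ(q1, a) = (qR, a, R) → □baa□a[qR]□

The machine reaches the reject state qR and halts.

After 6 steps, the tape (ignoring leading/trailing blanks) is: baa□a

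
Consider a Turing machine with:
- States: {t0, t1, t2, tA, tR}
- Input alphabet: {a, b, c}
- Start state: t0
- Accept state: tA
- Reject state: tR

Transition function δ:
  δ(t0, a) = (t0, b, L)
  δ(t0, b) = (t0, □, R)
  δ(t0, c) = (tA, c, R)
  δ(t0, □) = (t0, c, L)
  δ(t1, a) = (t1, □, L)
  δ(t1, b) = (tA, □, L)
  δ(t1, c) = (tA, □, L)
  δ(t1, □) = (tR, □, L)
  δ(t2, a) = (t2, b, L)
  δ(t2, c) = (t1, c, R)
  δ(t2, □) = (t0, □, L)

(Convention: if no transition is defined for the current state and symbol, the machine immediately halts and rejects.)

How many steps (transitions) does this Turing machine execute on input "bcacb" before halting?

Execution trace:
Initial: [t0]bcacb
Step 1: δ(t0, b) = (t0, □, R) → □[t0]cacb
Step 2: δ(t0, c) = (tA, c, R) → □c[tA]acb

The machine reaches the accept state tA and halts.

The machine executed 2 steps before halting.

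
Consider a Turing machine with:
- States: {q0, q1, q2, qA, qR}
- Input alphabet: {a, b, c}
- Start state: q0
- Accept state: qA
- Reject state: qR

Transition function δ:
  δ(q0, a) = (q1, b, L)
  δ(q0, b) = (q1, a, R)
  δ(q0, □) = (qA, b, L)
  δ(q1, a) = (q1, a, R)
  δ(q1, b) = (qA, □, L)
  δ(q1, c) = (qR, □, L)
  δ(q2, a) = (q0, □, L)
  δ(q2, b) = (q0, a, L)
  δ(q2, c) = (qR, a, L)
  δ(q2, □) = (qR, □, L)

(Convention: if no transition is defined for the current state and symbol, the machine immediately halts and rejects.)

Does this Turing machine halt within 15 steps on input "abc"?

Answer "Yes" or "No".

Execution trace:
Initial: [q0]abc
Step 1: δ(q0, a) = (q1, b, L) → [q1]□bbc

No transition is defined for δ(q1, □). By convention the machine halts and rejects.
The machine halted after 1 step (within the 15-step bound).

Answer: Yes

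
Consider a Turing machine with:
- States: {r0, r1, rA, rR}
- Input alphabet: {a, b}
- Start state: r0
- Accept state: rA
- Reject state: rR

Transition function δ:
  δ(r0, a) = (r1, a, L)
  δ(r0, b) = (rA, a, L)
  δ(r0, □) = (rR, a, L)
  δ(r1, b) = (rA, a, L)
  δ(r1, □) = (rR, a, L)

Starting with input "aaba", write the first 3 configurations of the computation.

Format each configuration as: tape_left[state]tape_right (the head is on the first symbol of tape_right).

Transitions applied:
Step 1: δ(r0, a) = (r1, a, L)
Step 2: δ(r1, □) = (rR, a, L)

The first 3 configurations are:
[r0]aaba ⊢ [r1]□aaba ⊢ [rR]□aaaba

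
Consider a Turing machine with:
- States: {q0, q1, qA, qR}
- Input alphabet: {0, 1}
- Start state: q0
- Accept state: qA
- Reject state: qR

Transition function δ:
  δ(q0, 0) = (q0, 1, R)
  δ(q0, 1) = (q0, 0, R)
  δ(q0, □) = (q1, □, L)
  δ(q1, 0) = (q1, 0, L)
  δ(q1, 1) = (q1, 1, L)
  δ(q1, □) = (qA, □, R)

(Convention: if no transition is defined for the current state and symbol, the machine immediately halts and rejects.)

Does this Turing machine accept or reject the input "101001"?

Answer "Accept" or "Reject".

Execution trace:
Initial: [q0]101001
Step 1: δ(q0, 1) = (q0, 0, R) → 0[q0]01001
Step 2: δ(q0, 0) = (q0, 1, R) → 01[q0]1001
Step 3: δ(q0, 1) = (q0, 0, R) → 010[q0]001
Step 4: δ(q0, 0) = (q0, 1, R) → 0101[q0]01
Step 5: δ(q0, 0) = (q0, 1, R) → 01011[q0]1
Step 6: δ(q0, 1) = (q0, 0, R) → 010110[q0]□
Step 7: δ(q0, □) = (q1, □, L) → 01011[q1]0□
Step 8: δ(q1, 0) = (q1, 0, L) → 0101[q1]10□
Step 9: δ(q1, 1) = (q1, 1, L) → 010[q1]110□
Step 10: δ(q1, 1) = (q1, 1, L) → 01[q1]0110□
Step 11: δ(q1, 0) = (q1, 0, L) → 0[q1]10110□
Step 12: δ(q1, 1) = (q1, 1, L) → [q1]010110□
Step 13: δ(q1, 0) = (q1, 0, L) → [q1]□010110□
Step 14: δ(q1, □) = (qA, □, R) → □[qA]010110□

The machine reaches the accept state qA and halts.

Answer: Accept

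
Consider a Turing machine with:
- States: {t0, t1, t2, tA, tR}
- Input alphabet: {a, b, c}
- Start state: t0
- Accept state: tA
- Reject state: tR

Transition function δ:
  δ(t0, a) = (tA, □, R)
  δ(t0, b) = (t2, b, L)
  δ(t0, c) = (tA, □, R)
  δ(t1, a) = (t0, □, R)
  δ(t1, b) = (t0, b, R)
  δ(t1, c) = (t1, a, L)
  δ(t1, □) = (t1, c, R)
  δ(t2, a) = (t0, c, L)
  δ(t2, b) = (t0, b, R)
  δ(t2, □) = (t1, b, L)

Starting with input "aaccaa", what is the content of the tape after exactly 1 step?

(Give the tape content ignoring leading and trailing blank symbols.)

Execution trace:
Initial: [t0]aaccaa
Step 1: δ(t0, a) = (tA, □, R) → □[tA]accaa

The machine reaches the accept state tA and halts.

After 1 step, the tape (ignoring leading/trailing blanks) is: accaa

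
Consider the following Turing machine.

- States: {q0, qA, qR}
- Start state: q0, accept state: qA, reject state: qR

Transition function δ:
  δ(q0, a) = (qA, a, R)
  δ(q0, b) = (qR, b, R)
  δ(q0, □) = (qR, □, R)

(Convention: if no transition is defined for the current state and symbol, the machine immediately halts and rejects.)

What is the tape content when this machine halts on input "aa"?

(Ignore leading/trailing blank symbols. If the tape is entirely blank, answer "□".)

Execution trace:
Initial: [q0]aa
Step 1: δ(q0, a) = (qA, a, R) → a[qA]a

The machine reaches the accept state qA and halts.

Final tape (ignoring leading/trailing blanks): aa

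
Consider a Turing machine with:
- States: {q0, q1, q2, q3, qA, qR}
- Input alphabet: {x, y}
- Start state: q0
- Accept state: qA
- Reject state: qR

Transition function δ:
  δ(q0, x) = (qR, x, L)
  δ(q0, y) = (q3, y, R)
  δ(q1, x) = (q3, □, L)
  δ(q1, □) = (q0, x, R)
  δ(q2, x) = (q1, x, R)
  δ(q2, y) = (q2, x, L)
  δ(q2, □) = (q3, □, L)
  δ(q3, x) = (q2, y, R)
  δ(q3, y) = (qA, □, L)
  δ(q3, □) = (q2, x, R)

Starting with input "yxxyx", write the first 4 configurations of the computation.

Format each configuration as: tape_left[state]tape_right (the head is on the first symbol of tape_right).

Transitions applied:
Step 1: δ(q0, y) = (q3, y, R)
Step 2: δ(q3, x) = (q2, y, R)
Step 3: δ(q2, x) = (q1, x, R)

The first 4 configurations are:
[q0]yxxyx ⊢ y[q3]xxyx ⊢ yy[q2]xyx ⊢ yyx[q1]yx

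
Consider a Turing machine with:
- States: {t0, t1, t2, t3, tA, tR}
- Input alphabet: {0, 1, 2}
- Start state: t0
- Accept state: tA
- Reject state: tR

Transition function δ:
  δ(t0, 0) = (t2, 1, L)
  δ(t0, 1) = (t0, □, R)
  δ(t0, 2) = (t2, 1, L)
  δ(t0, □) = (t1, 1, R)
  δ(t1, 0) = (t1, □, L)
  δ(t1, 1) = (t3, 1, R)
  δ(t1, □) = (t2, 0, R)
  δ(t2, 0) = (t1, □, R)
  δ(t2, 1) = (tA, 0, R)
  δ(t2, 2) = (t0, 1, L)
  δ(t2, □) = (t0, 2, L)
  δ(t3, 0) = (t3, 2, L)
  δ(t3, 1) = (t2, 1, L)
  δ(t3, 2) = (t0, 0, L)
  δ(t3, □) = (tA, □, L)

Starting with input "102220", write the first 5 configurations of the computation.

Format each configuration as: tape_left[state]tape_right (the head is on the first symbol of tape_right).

Transitions applied:
Step 1: δ(t0, 1) = (t0, □, R)
Step 2: δ(t0, 0) = (t2, 1, L)
Step 3: δ(t2, □) = (t0, 2, L)
Step 4: δ(t0, □) = (t1, 1, R)

The first 5 configurations are:
[t0]102220 ⊢ □[t0]02220 ⊢ [t2]□12220 ⊢ [t0]□212220 ⊢ 1[t1]212220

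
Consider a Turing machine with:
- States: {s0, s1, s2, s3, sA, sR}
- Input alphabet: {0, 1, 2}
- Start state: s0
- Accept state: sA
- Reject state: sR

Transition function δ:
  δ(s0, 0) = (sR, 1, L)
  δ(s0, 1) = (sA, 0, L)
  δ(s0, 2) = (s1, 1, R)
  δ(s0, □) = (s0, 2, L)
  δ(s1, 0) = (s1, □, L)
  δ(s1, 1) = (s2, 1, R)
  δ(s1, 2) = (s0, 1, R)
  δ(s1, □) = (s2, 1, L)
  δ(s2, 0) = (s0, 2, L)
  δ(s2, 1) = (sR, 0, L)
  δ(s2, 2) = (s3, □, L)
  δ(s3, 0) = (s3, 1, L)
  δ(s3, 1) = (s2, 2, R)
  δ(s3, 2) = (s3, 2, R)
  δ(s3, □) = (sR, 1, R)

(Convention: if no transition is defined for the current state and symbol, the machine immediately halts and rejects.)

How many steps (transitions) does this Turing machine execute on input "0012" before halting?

Execution trace:
Initial: [s0]0012
Step 1: δ(s0, 0) = (sR, 1, L) → [sR]□1012

The machine reaches the reject state sR and halts.

The machine executed 1 step before halting.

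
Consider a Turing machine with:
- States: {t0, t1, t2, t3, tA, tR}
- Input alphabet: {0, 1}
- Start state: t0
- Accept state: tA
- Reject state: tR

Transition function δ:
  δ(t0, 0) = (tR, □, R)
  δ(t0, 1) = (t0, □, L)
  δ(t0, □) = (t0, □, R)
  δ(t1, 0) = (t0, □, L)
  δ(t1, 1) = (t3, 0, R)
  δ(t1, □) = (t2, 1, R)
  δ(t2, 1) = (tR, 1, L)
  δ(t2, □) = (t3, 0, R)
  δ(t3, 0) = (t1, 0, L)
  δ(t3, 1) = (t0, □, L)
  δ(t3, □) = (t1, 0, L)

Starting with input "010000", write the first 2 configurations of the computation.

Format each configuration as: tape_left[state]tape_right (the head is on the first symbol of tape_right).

Transitions applied:
Step 1: δ(t0, 0) = (tR, □, R)

The first 2 configurations are:
[t0]010000 ⊢ □[tR]10000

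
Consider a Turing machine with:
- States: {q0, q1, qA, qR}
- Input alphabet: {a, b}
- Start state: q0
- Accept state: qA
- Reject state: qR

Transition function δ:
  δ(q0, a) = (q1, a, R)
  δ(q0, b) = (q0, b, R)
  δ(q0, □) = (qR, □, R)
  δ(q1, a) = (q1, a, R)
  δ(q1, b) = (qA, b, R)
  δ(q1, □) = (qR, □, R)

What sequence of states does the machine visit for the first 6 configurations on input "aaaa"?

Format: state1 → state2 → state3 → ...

Execution trace:
Initial: [q0]aaaa
Step 1: δ(q0, a) = (q1, a, R) → a[q1]aaa
Step 2: δ(q1, a) = (q1, a, R) → aa[q1]aa
Step 3: δ(q1, a) = (q1, a, R) → aaa[q1]a
Step 4: δ(q1, a) = (q1, a, R) → aaaa[q1]□
Step 5: δ(q1, □) = (qR, □, R) → aaaa□[qR]□

The machine reaches the reject state qR and halts.

State sequence: q0 → q1 → q1 → q1 → q1 → qR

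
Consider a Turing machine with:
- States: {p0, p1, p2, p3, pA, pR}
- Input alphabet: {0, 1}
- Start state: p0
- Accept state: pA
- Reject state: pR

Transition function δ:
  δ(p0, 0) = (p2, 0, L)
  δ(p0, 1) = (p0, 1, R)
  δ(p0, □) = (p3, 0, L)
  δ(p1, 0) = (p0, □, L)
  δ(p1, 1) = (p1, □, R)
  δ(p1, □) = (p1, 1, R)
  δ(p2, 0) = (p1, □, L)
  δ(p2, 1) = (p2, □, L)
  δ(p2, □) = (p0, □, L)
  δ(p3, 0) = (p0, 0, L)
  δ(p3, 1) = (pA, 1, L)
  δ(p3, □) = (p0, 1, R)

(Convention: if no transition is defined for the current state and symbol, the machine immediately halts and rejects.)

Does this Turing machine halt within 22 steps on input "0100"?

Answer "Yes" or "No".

Execution trace:
Initial: [p0]0100
Step 1: δ(p0, 0) = (p2, 0, L) → [p2]□0100
Step 2: δ(p2, □) = (p0, □, L) → [p0]□□0100
Step 3: δ(p0, □) = (p3, 0, L) → [p3]□0□0100
Step 4: δ(p3, □) = (p0, 1, R) → 1[p0]0□0100
Step 5: δ(p0, 0) = (p2, 0, L) → [p2]10□0100
Step 6: δ(p2, 1) = (p2, □, L) → [p2]□□0□0100
Step 7: δ(p2, □) = (p0, □, L) → [p0]□□□0□0100
Step 8: δ(p0, □) = (p3, 0, L) → [p3]□0□□0□0100
Step 9: δ(p3, □) = (p0, 1, R) → 1[p0]0□□0□0100
Step 10: δ(p0, 0) = (p2, 0, L) → [p2]10□□0□0100
Step 11: δ(p2, 1) = (p2, □, L) → [p2]□□0□□0□0100
Step 12: δ(p2, □) = (p0, □, L) → [p0]□□□0□□0□0100
Step 13: δ(p0, □) = (p3, 0, L) → [p3]□0□□0□□0□0100
Step 14: δ(p3, □) = (p0, 1, R) → 1[p0]0□□0□□0□0100
Step 15: δ(p0, 0) = (p2, 0, L) → [p2]10□□0□□0□0100
Step 16: δ(p2, 1) = (p2, □, L) → [p2]□□0□□0□□0□0100
Step 17: δ(p2, □) = (p0, □, L) → [p0]□□□0□□0□□0□0100
Step 18: δ(p0, □) = (p3, 0, L) → [p3]□0□□0□□0□□0□0100
Step 19: δ(p3, □) = (p0, 1, R) → 1[p0]0□□0□□0□□0□0100
Step 20: δ(p0, 0) = (p2, 0, L) → [p2]10□□0□□0□□0□0100
Step 21: δ(p2, 1) = (p2, □, L) → [p2]□□0□□0□□0□□0□0100
Step 22: δ(p2, □) = (p0, □, L) → [p0]□□□0□□0□□0□□0□0100

The machine has not reached a halting state after 22 steps.
The machine did not halt within the 22-step bound.

Answer: No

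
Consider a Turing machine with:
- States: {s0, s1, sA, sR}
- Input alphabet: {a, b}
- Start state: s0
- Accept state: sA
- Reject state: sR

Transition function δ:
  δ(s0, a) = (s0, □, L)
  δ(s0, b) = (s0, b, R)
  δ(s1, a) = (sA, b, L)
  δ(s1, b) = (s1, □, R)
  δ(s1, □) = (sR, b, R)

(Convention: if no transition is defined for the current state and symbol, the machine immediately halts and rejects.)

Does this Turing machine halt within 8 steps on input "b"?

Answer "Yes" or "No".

Execution trace:
Initial: [s0]b
Step 1: δ(s0, b) = (s0, b, R) → b[s0]□

No transition is defined for δ(s0, □). By convention the machine halts and rejects.
The machine halted after 1 step (within the 8-step bound).

Answer: Yes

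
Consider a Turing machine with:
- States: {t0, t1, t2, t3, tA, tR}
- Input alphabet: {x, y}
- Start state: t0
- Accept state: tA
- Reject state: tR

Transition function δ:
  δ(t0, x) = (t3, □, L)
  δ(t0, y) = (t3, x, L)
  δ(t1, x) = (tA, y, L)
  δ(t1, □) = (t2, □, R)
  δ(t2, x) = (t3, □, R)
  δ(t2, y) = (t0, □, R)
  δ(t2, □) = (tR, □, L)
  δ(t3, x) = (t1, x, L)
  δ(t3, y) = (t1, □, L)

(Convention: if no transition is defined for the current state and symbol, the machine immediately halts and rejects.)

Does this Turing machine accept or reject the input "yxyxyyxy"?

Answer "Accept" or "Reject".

Execution trace:
Initial: [t0]yxyxyyxy
Step 1: δ(t0, y) = (t3, x, L) → [t3]□xxyxyyxy

No transition is defined for δ(t3, □). By convention the machine halts and rejects.

Answer: Reject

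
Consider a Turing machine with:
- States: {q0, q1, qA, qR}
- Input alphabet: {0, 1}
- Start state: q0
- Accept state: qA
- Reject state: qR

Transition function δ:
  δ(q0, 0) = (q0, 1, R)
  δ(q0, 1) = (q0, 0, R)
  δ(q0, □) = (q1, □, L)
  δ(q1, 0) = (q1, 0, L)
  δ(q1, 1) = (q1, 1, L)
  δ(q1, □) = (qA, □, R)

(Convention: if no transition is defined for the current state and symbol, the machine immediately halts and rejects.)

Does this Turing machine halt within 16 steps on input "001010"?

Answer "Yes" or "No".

Execution trace:
Initial: [q0]001010
Step 1: δ(q0, 0) = (q0, 1, R) → 1[q0]01010
Step 2: δ(q0, 0) = (q0, 1, R) → 11[q0]1010
Step 3: δ(q0, 1) = (q0, 0, R) → 110[q0]010
Step 4: δ(q0, 0) = (q0, 1, R) → 1101[q0]10
Step 5: δ(q0, 1) = (q0, 0, R) → 11010[q0]0
Step 6: δ(q0, 0) = (q0, 1, R) → 110101[q0]□
Step 7: δ(q0, □) = (q1, □, L) → 11010[q1]1□
Step 8: δ(q1, 1) = (q1, 1, L) → 1101[q1]01□
Step 9: δ(q1, 0) = (q1, 0, L) → 110[q1]101□
Step 10: δ(q1, 1) = (q1, 1, L) → 11[q1]0101□
Step 11: δ(q1, 0) = (q1, 0, L) → 1[q1]10101□
Step 12: δ(q1, 1) = (q1, 1, L) → [q1]110101□
Step 13: δ(q1, 1) = (q1, 1, L) → [q1]□110101□
Step 14: δ(q1, □) = (qA, □, R) → □[qA]110101□

The machine reaches the accept state qA and halts.
The machine halted after 14 steps (within the 16-step bound).

Answer: Yes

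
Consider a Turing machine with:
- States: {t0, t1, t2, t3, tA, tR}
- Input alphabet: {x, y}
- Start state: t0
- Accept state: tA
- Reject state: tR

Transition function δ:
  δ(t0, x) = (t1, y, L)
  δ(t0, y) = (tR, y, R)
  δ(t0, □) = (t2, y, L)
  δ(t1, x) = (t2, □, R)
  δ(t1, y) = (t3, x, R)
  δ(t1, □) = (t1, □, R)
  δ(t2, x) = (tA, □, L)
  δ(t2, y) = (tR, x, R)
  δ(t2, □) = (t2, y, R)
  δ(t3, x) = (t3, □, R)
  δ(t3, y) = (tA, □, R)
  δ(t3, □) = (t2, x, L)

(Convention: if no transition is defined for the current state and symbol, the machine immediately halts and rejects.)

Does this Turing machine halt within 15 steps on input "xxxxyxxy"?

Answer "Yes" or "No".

Execution trace:
Initial: [t0]xxxxyxxy
Step 1: δ(t0, x) = (t1, y, L) → [t1]□yxxxyxxy
Step 2: δ(t1, □) = (t1, □, R) → □[t1]yxxxyxxy
Step 3: δ(t1, y) = (t3, x, R) → □x[t3]xxxyxxy
Step 4: δ(t3, x) = (t3, □, R) → □x□[t3]xxyxxy
Step 5: δ(t3, x) = (t3, □, R) → □x□□[t3]xyxxy
Step 6: δ(t3, x) = (t3, □, R) → □x□□□[t3]yxxy
Step 7: δ(t3, y) = (tA, □, R) → □x□□□□[tA]xxy

The machine reaches the accept state tA and halts.
The machine halted after 7 steps (within the 15-step bound).

Answer: Yes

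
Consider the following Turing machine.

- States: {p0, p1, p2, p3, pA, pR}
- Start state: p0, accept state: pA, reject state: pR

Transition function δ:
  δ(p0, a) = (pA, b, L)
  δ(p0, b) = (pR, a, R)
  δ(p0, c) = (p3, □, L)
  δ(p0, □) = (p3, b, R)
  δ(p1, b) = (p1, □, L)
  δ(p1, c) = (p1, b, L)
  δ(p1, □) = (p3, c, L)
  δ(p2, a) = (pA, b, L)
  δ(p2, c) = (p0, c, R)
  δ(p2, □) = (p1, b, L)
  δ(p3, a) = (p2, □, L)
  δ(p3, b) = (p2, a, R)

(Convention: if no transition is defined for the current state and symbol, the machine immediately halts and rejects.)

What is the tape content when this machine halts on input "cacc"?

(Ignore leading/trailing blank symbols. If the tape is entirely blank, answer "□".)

Execution trace:
Initial: [p0]cacc
Step 1: δ(p0, c) = (p3, □, L) → [p3]□□acc

No transition is defined for δ(p3, □). By convention the machine halts and rejects.

Final tape (ignoring leading/trailing blanks): acc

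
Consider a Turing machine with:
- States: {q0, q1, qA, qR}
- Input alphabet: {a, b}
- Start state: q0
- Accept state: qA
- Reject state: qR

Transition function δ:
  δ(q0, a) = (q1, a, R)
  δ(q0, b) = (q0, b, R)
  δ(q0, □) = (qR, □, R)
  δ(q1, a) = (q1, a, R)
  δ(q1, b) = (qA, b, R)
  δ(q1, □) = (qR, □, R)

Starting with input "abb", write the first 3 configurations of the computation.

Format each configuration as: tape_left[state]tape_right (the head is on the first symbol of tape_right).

Transitions applied:
Step 1: δ(q0, a) = (q1, a, R)
Step 2: δ(q1, b) = (qA, b, R)

The first 3 configurations are:
[q0]abb ⊢ a[q1]bb ⊢ ab[qA]b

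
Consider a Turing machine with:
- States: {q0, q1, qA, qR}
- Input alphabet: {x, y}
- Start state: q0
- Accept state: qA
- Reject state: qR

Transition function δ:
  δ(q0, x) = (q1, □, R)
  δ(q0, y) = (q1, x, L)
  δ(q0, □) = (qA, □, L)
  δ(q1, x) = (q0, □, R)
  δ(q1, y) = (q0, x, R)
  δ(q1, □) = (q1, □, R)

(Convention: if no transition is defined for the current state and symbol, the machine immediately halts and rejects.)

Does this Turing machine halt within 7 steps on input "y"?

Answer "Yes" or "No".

Execution trace:
Initial: [q0]y
Step 1: δ(q0, y) = (q1, x, L) → [q1]□x
Step 2: δ(q1, □) = (q1, □, R) → □[q1]x
Step 3: δ(q1, x) = (q0, □, R) → □□[q0]□
Step 4: δ(q0, □) = (qA, □, L) → □[qA]□□

The machine reaches the accept state qA and halts.
The machine halted after 4 steps (within the 7-step bound).

Answer: Yes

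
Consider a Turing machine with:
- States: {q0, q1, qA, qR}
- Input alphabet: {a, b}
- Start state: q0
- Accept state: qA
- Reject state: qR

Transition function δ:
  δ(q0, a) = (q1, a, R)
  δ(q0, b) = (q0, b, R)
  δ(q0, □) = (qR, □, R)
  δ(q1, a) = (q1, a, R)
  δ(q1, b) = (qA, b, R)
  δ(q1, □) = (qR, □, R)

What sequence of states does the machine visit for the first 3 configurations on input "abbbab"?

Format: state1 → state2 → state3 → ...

Execution trace:
Initial: [q0]abbbab
Step 1: δ(q0, a) = (q1, a, R) → a[q1]bbbab
Step 2: δ(q1, b) = (qA, b, R) → ab[qA]bbab

The machine reaches the accept state qA and halts.

State sequence: q0 → q1 → qA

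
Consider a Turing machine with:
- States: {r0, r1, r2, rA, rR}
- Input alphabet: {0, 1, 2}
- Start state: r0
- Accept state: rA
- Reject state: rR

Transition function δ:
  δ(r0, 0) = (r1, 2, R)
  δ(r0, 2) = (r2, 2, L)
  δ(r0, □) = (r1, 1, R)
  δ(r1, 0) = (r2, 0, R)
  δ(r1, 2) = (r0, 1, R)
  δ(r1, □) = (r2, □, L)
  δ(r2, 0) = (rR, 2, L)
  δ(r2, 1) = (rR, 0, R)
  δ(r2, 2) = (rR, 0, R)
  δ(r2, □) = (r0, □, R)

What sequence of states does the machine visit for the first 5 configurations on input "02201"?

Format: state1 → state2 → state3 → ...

Execution trace:
Initial: [r0]02201
Step 1: δ(r0, 0) = (r1, 2, R) → 2[r1]2201
Step 2: δ(r1, 2) = (r0, 1, R) → 21[r0]201
Step 3: δ(r0, 2) = (r2, 2, L) → 2[r2]1201
Step 4: δ(r2, 1) = (rR, 0, R) → 20[rR]201

The machine reaches the reject state rR and halts.

State sequence: r0 → r1 → r0 → r2 → rR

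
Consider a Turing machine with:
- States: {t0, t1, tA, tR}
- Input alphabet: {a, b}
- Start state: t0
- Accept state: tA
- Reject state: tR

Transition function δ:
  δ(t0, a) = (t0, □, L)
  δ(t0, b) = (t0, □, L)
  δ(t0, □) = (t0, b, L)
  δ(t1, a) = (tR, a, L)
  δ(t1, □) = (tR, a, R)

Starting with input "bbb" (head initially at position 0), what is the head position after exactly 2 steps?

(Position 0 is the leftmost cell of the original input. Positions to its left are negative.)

Execution trace (head position shown):
Step 0: [t0]bbb  (head at position 0)
Step 1: move left → [t0]□□bb  (head at position -1)
Step 2: move left → [t0]□b□bb  (head at position -2)

After 2 steps, the head is at position -2.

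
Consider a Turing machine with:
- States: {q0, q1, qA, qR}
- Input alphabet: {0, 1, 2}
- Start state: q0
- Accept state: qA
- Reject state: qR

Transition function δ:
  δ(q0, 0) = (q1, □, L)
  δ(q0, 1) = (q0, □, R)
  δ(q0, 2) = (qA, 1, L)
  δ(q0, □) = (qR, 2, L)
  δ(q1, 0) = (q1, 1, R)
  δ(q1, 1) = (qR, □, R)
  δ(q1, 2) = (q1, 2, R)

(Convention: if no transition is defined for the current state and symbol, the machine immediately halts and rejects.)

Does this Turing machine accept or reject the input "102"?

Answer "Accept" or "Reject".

Execution trace:
Initial: [q0]102
Step 1: δ(q0, 1) = (q0, □, R) → □[q0]02
Step 2: δ(q0, 0) = (q1, □, L) → [q1]□□2

No transition is defined for δ(q1, □). By convention the machine halts and rejects.

Answer: Reject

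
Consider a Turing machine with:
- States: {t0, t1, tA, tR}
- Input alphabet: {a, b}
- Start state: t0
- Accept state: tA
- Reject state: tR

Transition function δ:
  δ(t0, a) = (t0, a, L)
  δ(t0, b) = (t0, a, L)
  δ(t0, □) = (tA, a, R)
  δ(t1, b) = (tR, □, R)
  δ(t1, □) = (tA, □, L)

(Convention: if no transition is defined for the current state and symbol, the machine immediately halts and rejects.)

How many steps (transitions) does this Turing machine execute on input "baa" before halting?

Execution trace:
Initial: [t0]baa
Step 1: δ(t0, b) = (t0, a, L) → [t0]□aaa
Step 2: δ(t0, □) = (tA, a, R) → a[tA]aaa

The machine reaches the accept state tA and halts.

The machine executed 2 steps before halting.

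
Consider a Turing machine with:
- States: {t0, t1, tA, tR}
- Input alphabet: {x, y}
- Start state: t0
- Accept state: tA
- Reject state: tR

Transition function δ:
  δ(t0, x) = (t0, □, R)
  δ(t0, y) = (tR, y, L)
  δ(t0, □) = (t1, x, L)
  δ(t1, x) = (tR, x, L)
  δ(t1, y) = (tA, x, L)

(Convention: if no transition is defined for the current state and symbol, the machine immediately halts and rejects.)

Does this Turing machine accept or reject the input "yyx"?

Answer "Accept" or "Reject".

Execution trace:
Initial: [t0]yyx
Step 1: δ(t0, y) = (tR, y, L) → [tR]□yyx

The machine reaches the reject state tR and halts.

Answer: Reject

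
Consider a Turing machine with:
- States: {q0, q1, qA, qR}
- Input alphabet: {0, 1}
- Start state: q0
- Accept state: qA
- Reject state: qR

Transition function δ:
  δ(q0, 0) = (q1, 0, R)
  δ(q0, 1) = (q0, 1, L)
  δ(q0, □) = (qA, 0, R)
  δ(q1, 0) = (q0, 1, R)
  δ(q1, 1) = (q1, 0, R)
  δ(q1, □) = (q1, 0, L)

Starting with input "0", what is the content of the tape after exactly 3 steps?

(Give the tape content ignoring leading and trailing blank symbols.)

Execution trace:
Initial: [q0]0
Step 1: δ(q0, 0) = (q1, 0, R) → 0[q1]□
Step 2: δ(q1, □) = (q1, 0, L) → [q1]00
Step 3: δ(q1, 0) = (q0, 1, R) → 1[q0]0

After 3 steps, the tape (ignoring leading/trailing blanks) is: 10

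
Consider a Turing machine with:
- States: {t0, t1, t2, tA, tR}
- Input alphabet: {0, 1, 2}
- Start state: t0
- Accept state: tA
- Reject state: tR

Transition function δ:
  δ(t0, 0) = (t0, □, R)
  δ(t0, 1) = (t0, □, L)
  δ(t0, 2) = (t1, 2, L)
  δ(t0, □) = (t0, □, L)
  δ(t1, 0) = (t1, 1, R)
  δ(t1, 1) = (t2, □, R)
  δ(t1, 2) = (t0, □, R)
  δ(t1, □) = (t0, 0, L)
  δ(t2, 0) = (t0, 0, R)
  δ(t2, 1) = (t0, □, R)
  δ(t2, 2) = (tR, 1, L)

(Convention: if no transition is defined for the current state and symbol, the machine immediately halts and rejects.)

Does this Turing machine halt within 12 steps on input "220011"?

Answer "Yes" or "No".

Execution trace:
Initial: [t0]220011
Step 1: δ(t0, 2) = (t1, 2, L) → [t1]□220011
Step 2: δ(t1, □) = (t0, 0, L) → [t0]□0220011
Step 3: δ(t0, □) = (t0, □, L) → [t0]□□0220011
Step 4: δ(t0, □) = (t0, □, L) → [t0]□□□0220011
Step 5: δ(t0, □) = (t0, □, L) → [t0]□□□□0220011
Step 6: δ(t0, □) = (t0, □, L) → [t0]□□□□□0220011
Step 7: δ(t0, □) = (t0, □, L) → [t0]□□□□□□0220011
Step 8: δ(t0, □) = (t0, □, L) → [t0]□□□□□□□0220011
Step 9: δ(t0, □) = (t0, □, L) → [t0]□□□□□□□□0220011
Step 10: δ(t0, □) = (t0, □, L) → [t0]□□□□□□□□□0220011
Step 11: δ(t0, □) = (t0, □, L) → [t0]□□□□□□□□□□0220011
Step 12: δ(t0, □) = (t0, □, L) → [t0]□□□□□□□□□□□0220011

The machine has not reached a halting state after 12 steps.
The machine did not halt within the 12-step bound.

Answer: No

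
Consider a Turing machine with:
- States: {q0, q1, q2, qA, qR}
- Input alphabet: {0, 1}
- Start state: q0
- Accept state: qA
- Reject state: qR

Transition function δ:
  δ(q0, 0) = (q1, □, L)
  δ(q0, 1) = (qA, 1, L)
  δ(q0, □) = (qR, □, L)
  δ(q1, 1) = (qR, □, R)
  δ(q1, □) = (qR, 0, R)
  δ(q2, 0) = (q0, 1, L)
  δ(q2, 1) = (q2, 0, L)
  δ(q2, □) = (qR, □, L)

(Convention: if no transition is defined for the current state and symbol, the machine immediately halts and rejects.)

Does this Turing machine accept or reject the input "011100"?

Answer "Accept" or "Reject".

Execution trace:
Initial: [q0]011100
Step 1: δ(q0, 0) = (q1, □, L) → [q1]□□11100
Step 2: δ(q1, □) = (qR, 0, R) → 0[qR]□11100

The machine reaches the reject state qR and halts.

Answer: Reject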